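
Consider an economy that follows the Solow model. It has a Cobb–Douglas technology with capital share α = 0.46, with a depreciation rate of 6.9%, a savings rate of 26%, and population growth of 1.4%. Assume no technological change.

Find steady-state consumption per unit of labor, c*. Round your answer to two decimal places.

Steady state requires s·f(k) = (n + δ)·k, i.e. s·k^α = (n + δ)·k.
Rearranging, k^(1−α) = s / (n + δ).
k^0.54 = 0.26 / (0.014 + 0.069) = 0.26 / 0.083 = 3.1325
k* = 3.1325^(1/0.54) ≈ 8.2855
y* = (k*)^α = 8.2855^0.46 ≈ 2.6450
c* = (1 − s)·y* = (1 − 0.26) × 2.6450 ≈ 1.9573

c* ≈ 1.96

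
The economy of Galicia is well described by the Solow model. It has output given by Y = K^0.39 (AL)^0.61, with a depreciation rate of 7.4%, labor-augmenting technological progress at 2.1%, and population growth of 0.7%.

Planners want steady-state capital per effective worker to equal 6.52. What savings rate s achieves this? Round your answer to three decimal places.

s ≈ 0.320

At the steady state, Δk = 0, so s·k^α = (n + g + δ)·k.
So s / (n + g + δ) = (k*)^(1−α) = 6.52^0.61 = 3.1383.
Therefore s = 3.1383 × (n + g + δ) = 3.1383 × 0.102 = 0.3201.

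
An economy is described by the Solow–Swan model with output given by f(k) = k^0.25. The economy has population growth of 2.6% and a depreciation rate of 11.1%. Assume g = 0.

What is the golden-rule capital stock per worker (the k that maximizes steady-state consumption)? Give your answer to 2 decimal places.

k_gold ≈ 2.23

The golden rule sets f'(k) = n + δ, i.e. α·k^(α−1) = n + δ.
So k^(1−α) = α / (n + δ) = 0.25 / 0.137 = 1.8248.
k_gold = 1.8248^(1/0.75) ≈ 2.2299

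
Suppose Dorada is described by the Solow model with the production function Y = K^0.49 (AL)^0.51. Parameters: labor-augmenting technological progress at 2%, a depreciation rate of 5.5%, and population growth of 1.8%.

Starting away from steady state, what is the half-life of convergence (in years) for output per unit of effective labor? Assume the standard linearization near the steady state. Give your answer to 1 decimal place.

Near the steady state the convergence rate is λ = (1 − α)(n + g + δ).
λ = (1 − 0.49) × 0.093 = 0.51 × 0.093 = 0.04743
Half-life = ln 2 / λ = 0.6931 / 0.04743 ≈ 14.61 years

half-life ≈ 14.6 years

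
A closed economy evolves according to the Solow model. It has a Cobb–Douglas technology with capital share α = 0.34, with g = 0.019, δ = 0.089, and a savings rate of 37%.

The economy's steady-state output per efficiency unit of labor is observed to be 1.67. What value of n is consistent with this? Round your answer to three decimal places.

In steady state, investment equals break-even investment: s·k^α = (n + g + δ)·k.
Since y* = [s/(n + g + δ)]^(α/(1−α)), we have s/(n + g + δ) = (y*)^((1−α)/α) = 1.67^1.9412 = 2.7061.
Therefore n + g + δ = s / 2.7061 = 0.37 / 2.7061 = 0.1367, so n = 0.1367 − 0.108 = 0.0287.

n ≈ 0.029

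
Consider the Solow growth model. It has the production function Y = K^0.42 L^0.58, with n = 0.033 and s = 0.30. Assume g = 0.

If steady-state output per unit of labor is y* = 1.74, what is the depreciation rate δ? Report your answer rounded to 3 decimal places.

δ ≈ 0.107

At the steady state, Δk = 0, so s·k^α = (n + δ)·k.
Since y* = [s/(n + δ)]^(α/(1−α)), we have s/(n + δ) = (y*)^((1−α)/α) = 1.74^1.381 = 2.1488.
Therefore n + δ = s / 2.1488 = 0.30 / 2.1488 = 0.1396, so δ = 0.1396 − 0.033 = 0.1066.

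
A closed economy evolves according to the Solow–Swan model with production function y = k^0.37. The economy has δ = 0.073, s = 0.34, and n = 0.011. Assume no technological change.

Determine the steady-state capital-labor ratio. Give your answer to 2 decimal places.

At the steady state, Δk = 0, so s·k^α = (n + δ)·k.
Rearranging, k^(1−α) = s / (n + δ).
k^0.63 = 0.34 / (0.011 + 0.073) = 0.34 / 0.084 = 4.0476
k* = 4.0476^(1/0.63) ≈ 9.2004

k* = 9.20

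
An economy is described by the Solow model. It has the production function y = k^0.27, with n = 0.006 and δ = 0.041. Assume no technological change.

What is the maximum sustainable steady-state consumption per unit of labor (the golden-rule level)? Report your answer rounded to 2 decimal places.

c_gold ≈ 1.39

At the golden rule, f'(k) = n + δ, so α·k^(α−1) = n + δ and k_gold = (α/(n + δ))^(1/(1−α)).
k_gold = (0.27/0.047)^(1/0.73) = 5.7447^1.3699 ≈ 10.9678
c_gold = f(k_gold) − (n + δ)·k_gold = 1.9091 − 0.047×10.9678 ≈ 1.3936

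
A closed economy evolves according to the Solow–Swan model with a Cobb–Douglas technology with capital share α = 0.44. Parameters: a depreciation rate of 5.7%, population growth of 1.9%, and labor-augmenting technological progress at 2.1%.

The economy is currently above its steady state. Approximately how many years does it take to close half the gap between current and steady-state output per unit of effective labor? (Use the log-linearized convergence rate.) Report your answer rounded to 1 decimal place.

Near the steady state the convergence rate is λ = (1 − α)(n + g + δ).
λ = (1 − 0.44) × 0.097 = 0.56 × 0.097 = 0.05432
Half-life = ln 2 / λ = 0.6931 / 0.05432 ≈ 12.76 years

t_½ ≈ 12.8 years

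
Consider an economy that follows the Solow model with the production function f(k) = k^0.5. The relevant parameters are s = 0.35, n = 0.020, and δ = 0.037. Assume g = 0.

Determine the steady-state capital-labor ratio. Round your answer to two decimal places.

At the steady state, Δk = 0, so s·k^α = (n + δ)·k.
Rearranging, k^(1−α) = s / (n + δ).
k^0.5 = 0.35 / (0.020 + 0.037) = 0.35 / 0.057 = 6.1404
k* = 6.1404^(1/0.5) ≈ 37.7045

k* = 37.70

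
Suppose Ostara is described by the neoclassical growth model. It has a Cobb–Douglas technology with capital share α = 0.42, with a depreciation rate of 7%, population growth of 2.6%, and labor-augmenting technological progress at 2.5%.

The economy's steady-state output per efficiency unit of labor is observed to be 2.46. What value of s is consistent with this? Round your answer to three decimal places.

s ≈ 0.419

Steady state requires s·f(k) = (n + g + δ)·k, i.e. s·k^α = (n + g + δ)·k.
Since y* = [s/(n + g + δ)]^(α/(1−α)), we have s/(n + g + δ) = (y*)^((1−α)/α) = 2.46^1.381 = 3.4664.
Therefore s = 3.4664 × (n + g + δ) = 3.4664 × 0.121 = 0.4194.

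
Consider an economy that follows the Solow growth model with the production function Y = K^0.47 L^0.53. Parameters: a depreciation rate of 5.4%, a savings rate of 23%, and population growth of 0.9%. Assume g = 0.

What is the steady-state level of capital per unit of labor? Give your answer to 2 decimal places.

In steady state, investment equals break-even investment: s·k^α = (n + δ)·k.
Dividing both sides by k: k^(1−α) = s / (n + δ).
k^0.53 = 0.23 / (0.009 + 0.054) = 0.23 / 0.063 = 3.6508
k* = 3.6508^(1/0.53) ≈ 11.5109

k* ≈ 11.51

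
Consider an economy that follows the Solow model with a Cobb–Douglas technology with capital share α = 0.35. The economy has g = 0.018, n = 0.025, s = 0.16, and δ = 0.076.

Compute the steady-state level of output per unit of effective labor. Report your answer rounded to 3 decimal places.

y* = 1.173

Steady state requires s·f(k) = (n + g + δ)·k, i.e. s·k^α = (n + g + δ)·k.
Rearranging, k^(1−α) = s / (n + g + δ).
k^0.65 = 0.16 / (0.025 + 0.018 + 0.076) = 0.16 / 0.119 = 1.3445
k* = 1.3445^(1/0.65) ≈ 1.5768
y* = (k*)^α = 1.5768^0.35 ≈ 1.1728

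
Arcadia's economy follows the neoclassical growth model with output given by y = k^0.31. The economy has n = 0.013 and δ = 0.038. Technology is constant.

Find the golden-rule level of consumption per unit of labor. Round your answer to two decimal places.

At the golden rule, f'(k) = n + δ, so α·k^(α−1) = n + δ and k_gold = (α/(n + δ))^(1/(1−α)).
k_gold = (0.31/0.051)^(1/0.69) = 6.0784^1.4493 ≈ 13.6756
c_gold = f(k_gold) − (n + δ)·k_gold = 2.2498 − 0.051×13.6756 ≈ 1.5523

c_gold ≈ 1.55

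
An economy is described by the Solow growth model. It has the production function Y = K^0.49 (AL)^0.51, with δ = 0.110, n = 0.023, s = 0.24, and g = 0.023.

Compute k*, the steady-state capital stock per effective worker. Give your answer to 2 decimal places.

k* ≈ 2.33

At the steady state, Δk = 0, so s·k^α = (n + g + δ)·k.
Dividing both sides by k: k^(1−α) = s / (n + g + δ).
k^0.51 = 0.24 / (0.023 + 0.023 + 0.110) = 0.24 / 0.156 = 1.5385
k* = 1.5385^(1/0.51) ≈ 2.3273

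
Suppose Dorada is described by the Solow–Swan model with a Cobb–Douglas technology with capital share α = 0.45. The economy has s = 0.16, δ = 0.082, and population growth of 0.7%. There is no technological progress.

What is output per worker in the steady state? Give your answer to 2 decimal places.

y* ≈ 1.62

At the steady state, Δk = 0, so s·k^α = (n + δ)·k.
Rearranging, k^(1−α) = s / (n + δ).
k^0.55 = 0.16 / (0.007 + 0.082) = 0.16 / 0.089 = 1.7978
k* = 1.7978^(1/0.55) ≈ 2.9051
y* = (k*)^α = 2.9051^0.45 ≈ 1.6159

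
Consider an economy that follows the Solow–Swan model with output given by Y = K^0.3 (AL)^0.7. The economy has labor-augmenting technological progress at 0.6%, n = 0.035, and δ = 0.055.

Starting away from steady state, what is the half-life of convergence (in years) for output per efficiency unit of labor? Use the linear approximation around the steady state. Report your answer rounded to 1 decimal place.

Near the steady state the convergence rate is λ = (1 − α)(n + g + δ).
λ = (1 − 0.3) × 0.096 = 0.7 × 0.096 = 0.0672
Half-life = ln 2 / λ = 0.6931 / 0.0672 ≈ 10.31 years

t_½ ≈ 10.3 years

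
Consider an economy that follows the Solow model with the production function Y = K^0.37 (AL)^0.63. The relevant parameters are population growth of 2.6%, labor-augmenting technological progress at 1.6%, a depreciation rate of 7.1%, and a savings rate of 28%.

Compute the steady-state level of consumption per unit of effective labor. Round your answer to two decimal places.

c* ≈ 1.23

At the steady state, Δk = 0, so s·k^α = (n + g + δ)·k.
Dividing both sides by k: k^(1−α) = s / (n + g + δ).
k^0.63 = 0.28 / (0.026 + 0.016 + 0.071) = 0.28 / 0.113 = 2.4779
k* = 2.4779^(1/0.63) ≈ 4.2221
y* = (k*)^α = 4.2221^0.37 ≈ 1.7039
c* = (1 − s)·y* = (1 − 0.28) × 1.7039 ≈ 1.2268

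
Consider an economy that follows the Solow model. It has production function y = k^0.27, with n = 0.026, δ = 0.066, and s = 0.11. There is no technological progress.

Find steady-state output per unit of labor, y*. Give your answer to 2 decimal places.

y* = 1.07

In steady state, investment equals break-even investment: s·k^α = (n + δ)·k.
Rearranging, k^(1−α) = s / (n + δ).
k^0.73 = 0.11 / (0.026 + 0.066) = 0.11 / 0.092 = 1.1957
k* = 1.1957^(1/0.73) ≈ 1.2774
y* = (k*)^α = 1.2774^0.27 ≈ 1.0683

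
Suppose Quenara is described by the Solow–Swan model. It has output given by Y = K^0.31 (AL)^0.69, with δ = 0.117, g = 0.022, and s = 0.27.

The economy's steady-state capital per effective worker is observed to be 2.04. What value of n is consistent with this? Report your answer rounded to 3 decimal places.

n ≈ 0.026

In steady state, investment equals break-even investment: s·k^α = (n + g + δ)·k.
So s / (n + g + δ) = (k*)^(1−α) = 2.04^0.69 = 1.6355.
Therefore n + g + δ = s / 1.6355 = 0.27 / 1.6355 = 0.1651, so n = 0.1651 − 0.139 = 0.0261.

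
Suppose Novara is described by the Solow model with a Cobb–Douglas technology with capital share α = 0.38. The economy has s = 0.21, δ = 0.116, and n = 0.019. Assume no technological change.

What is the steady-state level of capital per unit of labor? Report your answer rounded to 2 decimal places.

k* = 2.04

In steady state, investment equals break-even investment: s·k^α = (n + δ)·k.
Dividing both sides by k: k^(1−α) = s / (n + δ).
k^0.62 = 0.21 / (0.019 + 0.116) = 0.21 / 0.135 = 1.5556
k* = 1.5556^(1/0.62) ≈ 2.0394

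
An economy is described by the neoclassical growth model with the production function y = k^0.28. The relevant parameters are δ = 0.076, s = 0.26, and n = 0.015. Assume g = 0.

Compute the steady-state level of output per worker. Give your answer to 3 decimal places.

y* ≈ 1.504

Steady state requires s·f(k) = (n + δ)·k, i.e. s·k^α = (n + δ)·k.
Dividing both sides by k: k^(1−α) = s / (n + δ).
k^0.72 = 0.26 / (0.015 + 0.076) = 0.26 / 0.091 = 2.8571
k* = 2.8571^(1/0.72) ≈ 4.2976
y* = (k*)^α = 4.2976^0.28 ≈ 1.5042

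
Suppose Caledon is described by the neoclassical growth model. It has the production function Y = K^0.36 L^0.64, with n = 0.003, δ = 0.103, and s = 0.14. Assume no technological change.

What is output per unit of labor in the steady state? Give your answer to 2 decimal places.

y* ≈ 1.17

At the steady state, Δk = 0, so s·k^α = (n + δ)·k.
Dividing both sides by k: k^(1−α) = s / (n + δ).
k^0.64 = 0.14 / (0.003 + 0.103) = 0.14 / 0.106 = 1.3208
k* = 1.3208^(1/0.64) ≈ 1.5446
y* = (k*)^α = 1.5446^0.36 ≈ 1.1694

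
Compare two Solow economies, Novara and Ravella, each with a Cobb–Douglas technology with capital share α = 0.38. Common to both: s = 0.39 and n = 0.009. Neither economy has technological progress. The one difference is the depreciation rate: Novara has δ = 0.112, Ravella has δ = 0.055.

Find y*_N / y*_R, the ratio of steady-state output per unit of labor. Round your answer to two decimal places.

ratio ≈ 0.68

Steady-state y* = [s/(n + δ)]^(α/(1−α)), so the ratio is [ (s_N/(n + δ)_N) / (s_R/(n + δ)_R) ]^0.6129.
s_N/(n + δ)_N = 0.39/0.121 = 3.2231; s_R/(n + δ)_R = 0.39/0.064 = 6.0938.
Ratio = (3.2231/6.0938)^0.6129 = 0.5289^0.6129 ≈ 0.6768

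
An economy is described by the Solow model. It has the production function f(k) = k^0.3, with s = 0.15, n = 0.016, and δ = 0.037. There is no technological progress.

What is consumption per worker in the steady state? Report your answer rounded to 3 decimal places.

At the steady state, Δk = 0, so s·k^α = (n + δ)·k.
Dividing both sides by k: k^(1−α) = s / (n + δ).
k^0.7 = 0.15 / (0.016 + 0.037) = 0.15 / 0.053 = 2.8302
k* = 2.8302^(1/0.7) ≈ 4.4203
y* = (k*)^α = 4.4203^0.3 ≈ 1.5618
c* = (1 − s)·y* = (1 − 0.15) × 1.5618 ≈ 1.3275

c* = 1.328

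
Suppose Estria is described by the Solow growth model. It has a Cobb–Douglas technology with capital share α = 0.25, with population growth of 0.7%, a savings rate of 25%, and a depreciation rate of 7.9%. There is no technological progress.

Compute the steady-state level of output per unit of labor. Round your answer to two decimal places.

At the steady state, Δk = 0, so s·k^α = (n + δ)·k.
Rearranging, k^(1−α) = s / (n + δ).
k^0.75 = 0.25 / (0.007 + 0.079) = 0.25 / 0.086 = 2.9070
k* = 2.9070^(1/0.75) ≈ 4.1488
y* = (k*)^α = 4.1488^0.25 ≈ 1.4272

y* = 1.43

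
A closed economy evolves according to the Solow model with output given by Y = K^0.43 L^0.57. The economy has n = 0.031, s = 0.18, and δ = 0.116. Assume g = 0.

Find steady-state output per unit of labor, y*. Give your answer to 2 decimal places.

Steady state requires s·f(k) = (n + δ)·k, i.e. s·k^α = (n + δ)·k.
Dividing both sides by k: k^(1−α) = s / (n + δ).
k^0.57 = 0.18 / (0.031 + 0.116) = 0.18 / 0.147 = 1.2245
k* = 1.2245^(1/0.57) ≈ 1.4266
y* = (k*)^α = 1.4266^0.43 ≈ 1.1651

y* ≈ 1.17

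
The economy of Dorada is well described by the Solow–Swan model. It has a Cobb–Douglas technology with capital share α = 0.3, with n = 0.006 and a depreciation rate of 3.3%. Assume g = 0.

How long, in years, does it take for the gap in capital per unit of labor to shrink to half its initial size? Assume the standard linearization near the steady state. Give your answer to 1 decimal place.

Near the steady state the convergence rate is λ = (1 − α)(n + δ).
λ = (1 − 0.3) × 0.039 = 0.7 × 0.039 = 0.0273
Half-life = ln 2 / λ = 0.6931 / 0.0273 ≈ 25.39 years

t_½ ≈ 25.4 years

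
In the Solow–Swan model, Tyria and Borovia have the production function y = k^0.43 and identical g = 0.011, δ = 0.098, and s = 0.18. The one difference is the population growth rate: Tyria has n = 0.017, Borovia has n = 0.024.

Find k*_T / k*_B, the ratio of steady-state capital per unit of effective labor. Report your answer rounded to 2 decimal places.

k*_T / k*_B ≈ 1.10

Steady-state k* = [s/(n + g + δ)]^(1/(1−α)), so the ratio is [ (s_T/(n + g + δ)_T) / (s_B/(n + g + δ)_B) ]^1.7544.
s_T/(n + g + δ)_T = 0.18/0.126 = 1.4286; s_B/(n + g + δ)_B = 0.18/0.133 = 1.3534.
Ratio = (1.4286/1.3534)^1.7544 = 1.0556^1.7544 ≈ 1.0996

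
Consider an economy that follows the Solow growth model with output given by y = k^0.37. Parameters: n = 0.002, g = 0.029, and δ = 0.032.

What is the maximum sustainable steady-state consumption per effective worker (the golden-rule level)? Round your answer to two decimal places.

c_gold ≈ 1.78

At the golden rule, f'(k) = n + g + δ, so α·k^(α−1) = n + g + δ and k_gold = (α/(n + g + δ))^(1/(1−α)).
k_gold = (0.37/0.063)^(1/0.63) = 5.8730^1.5873 ≈ 16.6116
c_gold = f(k_gold) − (n + g + δ)·k_gold = 2.8285 − 0.063×16.6116 ≈ 1.7820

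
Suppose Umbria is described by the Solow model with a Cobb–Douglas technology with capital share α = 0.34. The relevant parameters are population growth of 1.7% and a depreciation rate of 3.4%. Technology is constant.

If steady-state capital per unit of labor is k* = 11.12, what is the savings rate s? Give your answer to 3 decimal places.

Steady state requires s·f(k) = (n + δ)·k, i.e. s·k^α = (n + δ)·k.
So s / (n + δ) = (k*)^(1−α) = 11.12^0.66 = 4.9026.
Therefore s = 4.9026 × (n + δ) = 4.9026 × 0.051 = 0.2500.

s ≈ 0.250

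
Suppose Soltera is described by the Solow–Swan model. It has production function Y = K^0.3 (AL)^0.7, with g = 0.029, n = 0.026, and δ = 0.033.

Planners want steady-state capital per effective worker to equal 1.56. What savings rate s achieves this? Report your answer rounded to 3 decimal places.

At the steady state, Δk = 0, so s·k^α = (n + g + δ)·k.
So s / (n + g + δ) = (k*)^(1−α) = 1.56^0.7 = 1.3652.
Therefore s = 1.3652 × (n + g + δ) = 1.3652 × 0.088 = 0.1201.

s ≈ 0.120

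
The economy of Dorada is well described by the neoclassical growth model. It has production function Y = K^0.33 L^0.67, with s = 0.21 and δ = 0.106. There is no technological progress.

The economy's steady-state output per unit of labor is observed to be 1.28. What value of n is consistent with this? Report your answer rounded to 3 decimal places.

n ≈ 0.021

At the steady state, Δk = 0, so s·k^α = (n + δ)·k.
Since y* = [s/(n + δ)]^(α/(1−α)), we have s/(n + δ) = (y*)^((1−α)/α) = 1.28^2.0303 = 1.6507.
Therefore n + δ = s / 1.6507 = 0.21 / 1.6507 = 0.1272, so n = 0.1272 − 0.106 = 0.0212.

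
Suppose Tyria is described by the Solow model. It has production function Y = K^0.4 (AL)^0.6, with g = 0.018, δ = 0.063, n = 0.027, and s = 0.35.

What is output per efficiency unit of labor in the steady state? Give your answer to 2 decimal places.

y* = 2.19

At the steady state, Δk = 0, so s·k^α = (n + g + δ)·k.
Rearranging, k^(1−α) = s / (n + g + δ).
k^0.6 = 0.35 / (0.027 + 0.018 + 0.063) = 0.35 / 0.108 = 3.2407
k* = 3.2407^(1/0.6) ≈ 7.0968
y* = (k*)^α = 7.0968^0.4 ≈ 2.1899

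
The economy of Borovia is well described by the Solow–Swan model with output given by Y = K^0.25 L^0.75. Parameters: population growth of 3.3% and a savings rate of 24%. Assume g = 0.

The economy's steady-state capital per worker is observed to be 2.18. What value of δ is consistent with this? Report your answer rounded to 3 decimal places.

Steady state requires s·f(k) = (n + δ)·k, i.e. s·k^α = (n + δ)·k.
So s / (n + δ) = (k*)^(1−α) = 2.18^0.75 = 1.7941.
Therefore n + δ = s / 1.7941 = 0.24 / 1.7941 = 0.1338, so δ = 0.1338 − 0.033 = 0.1008.

δ ≈ 0.101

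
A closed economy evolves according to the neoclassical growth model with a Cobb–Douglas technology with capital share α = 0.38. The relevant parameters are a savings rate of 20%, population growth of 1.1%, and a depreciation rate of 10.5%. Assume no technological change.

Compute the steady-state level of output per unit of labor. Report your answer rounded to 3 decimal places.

Steady state requires s·f(k) = (n + δ)·k, i.e. s·k^α = (n + δ)·k.
Rearranging, k^(1−α) = s / (n + δ).
k^0.62 = 0.20 / (0.011 + 0.105) = 0.20 / 0.116 = 1.7241
k* = 1.7241^(1/0.62) ≈ 2.4074
y* = (k*)^α = 2.4074^0.38 ≈ 1.3963

y* ≈ 1.396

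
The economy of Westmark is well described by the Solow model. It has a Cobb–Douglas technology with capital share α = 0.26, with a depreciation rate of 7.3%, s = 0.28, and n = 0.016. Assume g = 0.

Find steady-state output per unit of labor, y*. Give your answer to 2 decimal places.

In steady state, investment equals break-even investment: s·k^α = (n + δ)·k.
Dividing both sides by k: k^(1−α) = s / (n + δ).
k^0.74 = 0.28 / (0.016 + 0.073) = 0.28 / 0.089 = 3.1461
k* = 3.1461^(1/0.74) ≈ 4.7061
y* = (k*)^α = 4.7061^0.26 ≈ 1.4959

y* ≈ 1.50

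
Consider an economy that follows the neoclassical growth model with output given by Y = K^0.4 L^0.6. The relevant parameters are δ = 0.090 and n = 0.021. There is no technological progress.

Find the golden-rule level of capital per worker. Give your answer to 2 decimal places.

The golden rule sets f'(k) = n + δ, i.e. α·k^(α−1) = n + δ.
So k^(1−α) = α / (n + δ) = 0.4 / 0.111 = 3.6036.
k_gold = 3.6036^(1/0.6) ≈ 8.4702

k_gold ≈ 8.47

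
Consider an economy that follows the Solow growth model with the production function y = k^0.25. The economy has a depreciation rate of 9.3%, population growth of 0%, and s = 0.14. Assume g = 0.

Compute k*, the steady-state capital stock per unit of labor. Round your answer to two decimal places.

Steady state requires s·f(k) = (n + δ)·k, i.e. s·k^α = (n + δ)·k.
Rearranging, k^(1−α) = s / (n + δ).
k^0.75 = 0.14 / (0.000 + 0.093) = 0.14 / 0.093 = 1.5054
k* = 1.5054^(1/0.75) ≈ 1.7253

k* = 1.73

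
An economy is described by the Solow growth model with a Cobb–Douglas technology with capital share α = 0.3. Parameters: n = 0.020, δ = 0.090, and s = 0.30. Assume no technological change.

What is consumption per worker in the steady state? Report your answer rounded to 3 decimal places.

In steady state, investment equals break-even investment: s·k^α = (n + δ)·k.
Rearranging, k^(1−α) = s / (n + δ).
k^0.7 = 0.30 / (0.020 + 0.090) = 0.30 / 0.110 = 2.7273
k* = 2.7273^(1/0.7) ≈ 4.1925
y* = (k*)^α = 4.1925^0.3 ≈ 1.5372
c* = (1 − s)·y* = (1 − 0.30) × 1.5372 ≈ 1.0760

c* ≈ 1.076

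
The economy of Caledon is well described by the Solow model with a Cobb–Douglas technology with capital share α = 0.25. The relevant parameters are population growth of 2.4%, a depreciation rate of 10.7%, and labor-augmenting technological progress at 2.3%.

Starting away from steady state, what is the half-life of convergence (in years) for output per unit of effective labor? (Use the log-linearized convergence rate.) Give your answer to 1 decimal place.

Near the steady state the convergence rate is λ = (1 − α)(n + g + δ).
λ = (1 − 0.25) × 0.154 = 0.75 × 0.154 = 0.1155
Half-life = ln 2 / λ = 0.6931 / 0.1155 ≈ 6.00 years

about 6.0 years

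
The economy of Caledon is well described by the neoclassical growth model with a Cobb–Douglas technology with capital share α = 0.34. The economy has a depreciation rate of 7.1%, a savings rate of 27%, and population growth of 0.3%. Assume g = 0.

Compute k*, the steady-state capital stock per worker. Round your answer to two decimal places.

k* = 7.11

At the steady state, Δk = 0, so s·k^α = (n + δ)·k.
Rearranging, k^(1−α) = s / (n + δ).
k^0.66 = 0.27 / (0.003 + 0.071) = 0.27 / 0.074 = 3.6486
k* = 3.6486^(1/0.66) ≈ 7.1073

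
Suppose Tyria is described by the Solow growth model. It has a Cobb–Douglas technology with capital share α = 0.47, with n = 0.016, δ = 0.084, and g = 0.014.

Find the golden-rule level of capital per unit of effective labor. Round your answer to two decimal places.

k_gold ≈ 14.48

The golden rule sets f'(k) = n + g + δ, i.e. α·k^(α−1) = n + g + δ.
So k^(1−α) = α / (n + g + δ) = 0.47 / 0.114 = 4.1228.
k_gold = 4.1228^(1/0.53) ≈ 14.4791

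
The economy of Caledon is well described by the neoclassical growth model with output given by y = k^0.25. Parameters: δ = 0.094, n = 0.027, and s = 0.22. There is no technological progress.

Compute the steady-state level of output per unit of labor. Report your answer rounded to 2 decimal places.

In steady state, investment equals break-even investment: s·k^α = (n + δ)·k.
Dividing both sides by k: k^(1−α) = s / (n + δ).
k^0.75 = 0.22 / (0.027 + 0.094) = 0.22 / 0.121 = 1.8182
k* = 1.8182^(1/0.75) ≈ 2.2192
y* = (k*)^α = 2.2192^0.25 ≈ 1.2205

y* = 1.22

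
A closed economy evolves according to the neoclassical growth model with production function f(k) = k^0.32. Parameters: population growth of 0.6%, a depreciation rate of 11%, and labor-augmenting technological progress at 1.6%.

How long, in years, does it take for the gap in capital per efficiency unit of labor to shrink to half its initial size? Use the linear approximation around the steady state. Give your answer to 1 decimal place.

Near the steady state the convergence rate is λ = (1 − α)(n + g + δ).
λ = (1 − 0.32) × 0.132 = 0.68 × 0.132 = 0.08976
Half-life = ln 2 / λ = 0.6931 / 0.08976 ≈ 7.72 years

about 7.7 years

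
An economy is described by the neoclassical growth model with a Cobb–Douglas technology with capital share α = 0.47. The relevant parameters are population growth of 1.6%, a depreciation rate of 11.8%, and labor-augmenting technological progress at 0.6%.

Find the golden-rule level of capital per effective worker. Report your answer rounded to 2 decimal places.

The golden rule sets f'(k) = n + g + δ, i.e. α·k^(α−1) = n + g + δ.
So k^(1−α) = α / (n + g + δ) = 0.47 / 0.140 = 3.3571.
k_gold = 3.3571^(1/0.53) ≈ 9.8262

k_gold ≈ 9.83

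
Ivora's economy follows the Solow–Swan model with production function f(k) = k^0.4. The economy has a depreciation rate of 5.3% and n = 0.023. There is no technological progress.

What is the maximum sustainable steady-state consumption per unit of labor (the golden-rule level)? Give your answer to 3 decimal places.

At the golden rule, f'(k) = n + δ, so α·k^(α−1) = n + δ and k_gold = (α/(n + δ))^(1/(1−α)).
k_gold = (0.4/0.076)^(1/0.6) = 5.2632^1.6667 ≈ 15.9260
c_gold = f(k_gold) − (n + δ)·k_gold = 3.0258 − 0.076×15.9260 ≈ 1.8154

c_gold ≈ 1.815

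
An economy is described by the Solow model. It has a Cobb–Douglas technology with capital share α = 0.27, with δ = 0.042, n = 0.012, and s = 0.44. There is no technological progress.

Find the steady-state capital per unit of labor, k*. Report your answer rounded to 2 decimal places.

k* = 17.70

In steady state, investment equals break-even investment: s·k^α = (n + δ)·k.
Dividing both sides by k: k^(1−α) = s / (n + δ).
k^0.73 = 0.44 / (0.012 + 0.042) = 0.44 / 0.054 = 8.1481
k* = 8.1481^(1/0.73) ≈ 17.7020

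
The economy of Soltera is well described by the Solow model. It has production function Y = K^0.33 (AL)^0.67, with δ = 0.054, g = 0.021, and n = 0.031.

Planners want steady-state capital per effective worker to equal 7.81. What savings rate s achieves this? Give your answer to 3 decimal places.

s ≈ 0.420

At the steady state, Δk = 0, so s·k^α = (n + g + δ)·k.
So s / (n + g + δ) = (k*)^(1−α) = 7.81^0.67 = 3.9635.
Therefore s = 3.9635 × (n + g + δ) = 3.9635 × 0.106 = 0.4201.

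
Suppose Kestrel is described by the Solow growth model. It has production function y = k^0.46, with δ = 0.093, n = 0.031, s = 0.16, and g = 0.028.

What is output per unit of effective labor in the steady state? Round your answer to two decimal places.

Steady state requires s·f(k) = (n + g + δ)·k, i.e. s·k^α = (n + g + δ)·k.
Rearranging, k^(1−α) = s / (n + g + δ).
k^0.54 = 0.16 / (0.031 + 0.028 + 0.093) = 0.16 / 0.152 = 1.0526
k* = 1.0526^(1/0.54) ≈ 1.0996
y* = (k*)^α = 1.0996^0.46 ≈ 1.0446

y* ≈ 1.04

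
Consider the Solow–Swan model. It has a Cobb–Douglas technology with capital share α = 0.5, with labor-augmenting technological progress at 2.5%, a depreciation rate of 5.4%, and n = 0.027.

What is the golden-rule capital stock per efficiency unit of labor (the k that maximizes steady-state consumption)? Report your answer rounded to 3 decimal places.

k_gold ≈ 22.250

The golden rule sets f'(k) = n + g + δ, i.e. α·k^(α−1) = n + g + δ.
So k^(1−α) = α / (n + g + δ) = 0.5 / 0.106 = 4.7170.
k_gold = 4.7170^(1/0.5) ≈ 22.2501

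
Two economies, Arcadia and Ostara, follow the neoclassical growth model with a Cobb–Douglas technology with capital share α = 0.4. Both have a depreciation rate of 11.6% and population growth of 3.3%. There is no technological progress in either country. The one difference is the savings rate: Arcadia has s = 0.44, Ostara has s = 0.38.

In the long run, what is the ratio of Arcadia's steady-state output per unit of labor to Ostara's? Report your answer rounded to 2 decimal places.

Steady-state y* = [s/(n + δ)]^(α/(1−α)), so the ratio is [ (s_A/(n + δ)_A) / (s_O/(n + δ)_O) ]^0.6667.
s_A/(n + δ)_A = 0.44/0.149 = 2.9530; s_O/(n + δ)_O = 0.38/0.149 = 2.5503.
Ratio = (2.9530/2.5503)^0.6667 = 1.1579^0.6667 ≈ 1.1027

y*_A / y*_O ≈ 1.10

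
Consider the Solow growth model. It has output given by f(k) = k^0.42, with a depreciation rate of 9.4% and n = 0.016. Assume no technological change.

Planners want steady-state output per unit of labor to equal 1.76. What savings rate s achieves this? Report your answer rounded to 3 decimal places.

Steady state requires s·f(k) = (n + δ)·k, i.e. s·k^α = (n + δ)·k.
Since y* = [s/(n + δ)]^(α/(1−α)), we have s/(n + δ) = (y*)^((1−α)/α) = 1.76^1.381 = 2.1830.
Therefore s = 2.1830 × (n + δ) = 2.1830 × 0.110 = 0.2401.

s ≈ 0.240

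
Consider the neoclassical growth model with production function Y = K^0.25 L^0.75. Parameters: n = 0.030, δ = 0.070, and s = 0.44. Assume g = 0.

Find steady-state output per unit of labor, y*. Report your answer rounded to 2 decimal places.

Steady state requires s·f(k) = (n + δ)·k, i.e. s·k^α = (n + δ)·k.
Dividing both sides by k: k^(1−α) = s / (n + δ).
k^0.75 = 0.44 / (0.030 + 0.070) = 0.44 / 0.100 = 4.4000
k* = 4.4000^(1/0.75) ≈ 7.2100
y* = (k*)^α = 7.2100^0.25 ≈ 1.6386

y* = 1.64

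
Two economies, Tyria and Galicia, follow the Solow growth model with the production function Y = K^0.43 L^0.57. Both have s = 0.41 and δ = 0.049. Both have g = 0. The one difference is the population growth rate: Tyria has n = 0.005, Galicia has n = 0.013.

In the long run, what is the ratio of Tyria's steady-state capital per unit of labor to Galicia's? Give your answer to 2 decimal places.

ratio ≈ 1.27

Steady-state k* = [s/(n + δ)]^(1/(1−α)), so the ratio is [ (s_T/(n + δ)_T) / (s_G/(n + δ)_G) ]^1.7544.
s_T/(n + δ)_T = 0.41/0.054 = 7.5926; s_G/(n + δ)_G = 0.41/0.062 = 6.6129.
Ratio = (7.5926/6.6129)^1.7544 = 1.1481^1.7544 ≈ 1.2742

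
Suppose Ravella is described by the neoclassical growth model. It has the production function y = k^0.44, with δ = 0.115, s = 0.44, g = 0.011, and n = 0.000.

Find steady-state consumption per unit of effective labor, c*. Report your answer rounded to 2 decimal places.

c* ≈ 1.50

At the steady state, Δk = 0, so s·k^α = (n + g + δ)·k.
Dividing both sides by k: k^(1−α) = s / (n + g + δ).
k^0.56 = 0.44 / (0.000 + 0.011 + 0.115) = 0.44 / 0.126 = 3.4921
k* = 3.4921^(1/0.56) ≈ 9.3282
y* = (k*)^α = 9.3282^0.44 ≈ 2.6712
c* = (1 − s)·y* = (1 − 0.44) × 2.6712 ≈ 1.4959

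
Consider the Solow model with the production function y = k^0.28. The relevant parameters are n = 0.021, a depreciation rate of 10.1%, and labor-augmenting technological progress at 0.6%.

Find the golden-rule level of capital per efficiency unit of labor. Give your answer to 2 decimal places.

The golden rule sets f'(k) = n + g + δ, i.e. α·k^(α−1) = n + g + δ.
So k^(1−α) = α / (n + g + δ) = 0.28 / 0.128 = 2.1875.
k_gold = 2.1875^(1/0.72) ≈ 2.9659

k_gold ≈ 2.97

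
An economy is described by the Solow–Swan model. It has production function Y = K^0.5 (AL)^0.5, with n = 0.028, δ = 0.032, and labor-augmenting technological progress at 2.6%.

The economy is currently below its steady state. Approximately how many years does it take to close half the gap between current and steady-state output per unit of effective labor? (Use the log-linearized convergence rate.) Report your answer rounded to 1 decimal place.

half-life ≈ 16.1 years

Near the steady state the convergence rate is λ = (1 − α)(n + g + δ).
λ = (1 − 0.5) × 0.086 = 0.5 × 0.086 = 0.0430
Half-life = ln 2 / λ = 0.6931 / 0.0430 ≈ 16.12 years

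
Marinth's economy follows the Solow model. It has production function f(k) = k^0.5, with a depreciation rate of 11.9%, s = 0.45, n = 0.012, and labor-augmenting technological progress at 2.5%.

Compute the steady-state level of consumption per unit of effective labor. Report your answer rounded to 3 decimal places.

c* ≈ 1.587

In steady state, investment equals break-even investment: s·k^α = (n + g + δ)·k.
Rearranging, k^(1−α) = s / (n + g + δ).
k^0.5 = 0.45 / (0.012 + 0.025 + 0.119) = 0.45 / 0.156 = 2.8846
k* = 2.8846^(1/0.5) ≈ 8.3209
y* = (k*)^α = 8.3209^0.5 ≈ 2.8846
c* = (1 − s)·y* = (1 − 0.45) × 2.8846 ≈ 1.5865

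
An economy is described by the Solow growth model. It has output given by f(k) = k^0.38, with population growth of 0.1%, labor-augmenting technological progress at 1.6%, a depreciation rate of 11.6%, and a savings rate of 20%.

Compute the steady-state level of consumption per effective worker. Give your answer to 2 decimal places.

c* = 1.03

At the steady state, Δk = 0, so s·k^α = (n + g + δ)·k.
Rearranging, k^(1−α) = s / (n + g + δ).
k^0.62 = 0.20 / (0.001 + 0.016 + 0.116) = 0.20 / 0.133 = 1.5038
k* = 1.5038^(1/0.62) ≈ 1.9310
y* = (k*)^α = 1.9310^0.38 ≈ 1.2841
c* = (1 − s)·y* = (1 − 0.20) × 1.2841 ≈ 1.0273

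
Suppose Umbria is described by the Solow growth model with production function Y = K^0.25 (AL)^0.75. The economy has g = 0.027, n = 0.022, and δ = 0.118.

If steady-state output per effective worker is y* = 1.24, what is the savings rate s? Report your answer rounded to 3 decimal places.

In steady state, investment equals break-even investment: s·k^α = (n + g + δ)·k.
Since y* = [s/(n + g + δ)]^(α/(1−α)), we have s/(n + g + δ) = (y*)^((1−α)/α) = 1.24^3 = 1.9066.
Therefore s = 1.9066 × (n + g + δ) = 1.9066 × 0.167 = 0.3184.

s ≈ 0.318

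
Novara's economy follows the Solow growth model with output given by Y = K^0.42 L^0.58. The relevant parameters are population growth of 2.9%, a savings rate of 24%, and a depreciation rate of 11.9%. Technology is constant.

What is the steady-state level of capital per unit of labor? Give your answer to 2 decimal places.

k* = 2.30

In steady state, investment equals break-even investment: s·k^α = (n + δ)·k.
Rearranging, k^(1−α) = s / (n + δ).
k^0.58 = 0.24 / (0.029 + 0.119) = 0.24 / 0.148 = 1.6216
k* = 1.6216^(1/0.58) ≈ 2.3013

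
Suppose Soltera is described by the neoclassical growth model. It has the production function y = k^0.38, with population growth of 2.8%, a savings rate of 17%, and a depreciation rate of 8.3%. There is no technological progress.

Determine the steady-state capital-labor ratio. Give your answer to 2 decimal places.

k* ≈ 1.99

At the steady state, Δk = 0, so s·k^α = (n + δ)·k.
Rearranging, k^(1−α) = s / (n + δ).
k^0.62 = 0.17 / (0.028 + 0.083) = 0.17 / 0.111 = 1.5315
k* = 1.5315^(1/0.62) ≈ 1.9887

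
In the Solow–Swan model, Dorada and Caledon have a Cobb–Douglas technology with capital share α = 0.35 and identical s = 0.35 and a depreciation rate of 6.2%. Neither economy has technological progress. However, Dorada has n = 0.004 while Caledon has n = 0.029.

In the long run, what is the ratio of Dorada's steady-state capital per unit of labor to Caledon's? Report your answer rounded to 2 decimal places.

Steady-state k* = [s/(n + δ)]^(1/(1−α)), so the ratio is [ (s_D/(n + δ)_D) / (s_C/(n + δ)_C) ]^1.5385.
s_D/(n + δ)_D = 0.35/0.066 = 5.3030; s_C/(n + δ)_C = 0.35/0.091 = 3.8462.
Ratio = (5.3030/3.8462)^1.5385 = 1.3788^1.5385 ≈ 1.6392

k*_D / k*_C ≈ 1.64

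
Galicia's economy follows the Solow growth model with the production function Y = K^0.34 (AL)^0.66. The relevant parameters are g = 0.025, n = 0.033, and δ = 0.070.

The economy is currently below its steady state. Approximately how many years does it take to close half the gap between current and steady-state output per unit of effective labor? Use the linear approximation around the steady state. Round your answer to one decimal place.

Near the steady state the convergence rate is λ = (1 − α)(n + g + δ).
λ = (1 − 0.34) × 0.128 = 0.66 × 0.128 = 0.08448
Half-life = ln 2 / λ = 0.6931 / 0.08448 ≈ 8.20 years

half-life ≈ 8.2 years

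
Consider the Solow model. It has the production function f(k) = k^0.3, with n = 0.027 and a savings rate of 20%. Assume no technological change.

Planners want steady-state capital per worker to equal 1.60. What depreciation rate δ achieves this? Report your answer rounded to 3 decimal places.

δ ≈ 0.117

Steady state requires s·f(k) = (n + δ)·k, i.e. s·k^α = (n + δ)·k.
So s / (n + δ) = (k*)^(1−α) = 1.60^0.7 = 1.3896.
Therefore n + δ = s / 1.3896 = 0.20 / 1.3896 = 0.1439, so δ = 0.1439 − 0.027 = 0.1169.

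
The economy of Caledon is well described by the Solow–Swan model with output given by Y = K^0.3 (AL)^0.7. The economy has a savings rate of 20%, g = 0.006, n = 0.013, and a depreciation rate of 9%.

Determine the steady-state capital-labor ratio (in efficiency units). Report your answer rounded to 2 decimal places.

In steady state, investment equals break-even investment: s·k^α = (n + g + δ)·k.
Dividing both sides by k: k^(1−α) = s / (n + g + δ).
k^0.7 = 0.20 / (0.013 + 0.006 + 0.090) = 0.20 / 0.109 = 1.8349
k* = 1.8349^(1/0.7) ≈ 2.3801

k* ≈ 2.38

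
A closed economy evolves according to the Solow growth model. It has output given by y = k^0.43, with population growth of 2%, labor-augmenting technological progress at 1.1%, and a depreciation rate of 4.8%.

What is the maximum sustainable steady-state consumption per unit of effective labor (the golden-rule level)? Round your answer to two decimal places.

c_gold ≈ 2.05

At the golden rule, f'(k) = n + g + δ, so α·k^(α−1) = n + g + δ and k_gold = (α/(n + g + δ))^(1/(1−α)).
k_gold = (0.43/0.079)^(1/0.57) = 5.4430^1.7544 ≈ 19.5414
c_gold = f(k_gold) − (n + g + δ)·k_gold = 3.5901 − 0.079×19.5414 ≈ 2.0463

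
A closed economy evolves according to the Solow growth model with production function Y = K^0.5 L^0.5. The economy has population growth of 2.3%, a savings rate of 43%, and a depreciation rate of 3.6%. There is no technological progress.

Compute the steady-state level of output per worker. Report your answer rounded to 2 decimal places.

y* ≈ 7.29

Steady state requires s·f(k) = (n + δ)·k, i.e. s·k^α = (n + δ)·k.
Rearranging, k^(1−α) = s / (n + δ).
k^0.5 = 0.43 / (0.023 + 0.036) = 0.43 / 0.059 = 7.2881
k* = 7.2881^(1/0.5) ≈ 53.1164
y* = (k*)^α = 53.1164^0.5 ≈ 7.2881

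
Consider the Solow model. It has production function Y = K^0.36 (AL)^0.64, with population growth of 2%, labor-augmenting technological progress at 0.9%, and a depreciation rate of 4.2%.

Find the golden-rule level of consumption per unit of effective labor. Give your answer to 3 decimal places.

At the golden rule, f'(k) = n + g + δ, so α·k^(α−1) = n + g + δ and k_gold = (α/(n + g + δ))^(1/(1−α)).
k_gold = (0.36/0.071)^(1/0.64) = 5.0704^1.5625 ≈ 12.6365
c_gold = f(k_gold) − (n + g + δ)·k_gold = 2.4922 − 0.071×12.6365 ≈ 1.5950

c_gold ≈ 1.595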